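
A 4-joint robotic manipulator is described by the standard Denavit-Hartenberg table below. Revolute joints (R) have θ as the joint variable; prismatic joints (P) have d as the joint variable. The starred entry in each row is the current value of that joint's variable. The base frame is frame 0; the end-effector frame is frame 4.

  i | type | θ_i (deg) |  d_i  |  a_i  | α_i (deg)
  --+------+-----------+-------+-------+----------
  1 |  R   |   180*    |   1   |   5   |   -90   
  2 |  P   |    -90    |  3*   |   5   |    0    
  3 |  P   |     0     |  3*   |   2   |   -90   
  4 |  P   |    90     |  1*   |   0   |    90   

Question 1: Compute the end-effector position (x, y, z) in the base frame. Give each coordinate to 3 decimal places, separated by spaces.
-6.000 -6.000 8.000

after link 1: o_1 = (-5.0000, 0.0000, 1.0000)
after link 2: o_2 = (-5.0000, -3.0000, 6.0000)
after link 3: o_3 = (-5.0000, -6.0000, 8.0000)
after link 4: o_4 = (-6.0000, -6.0000, 8.0000)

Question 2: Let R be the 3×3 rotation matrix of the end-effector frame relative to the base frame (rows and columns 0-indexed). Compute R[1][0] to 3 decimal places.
1.000

End-effector x-axis (col 0 of R) = (0.0000,1.0000,0.0000)
R[1][0] = 1.0000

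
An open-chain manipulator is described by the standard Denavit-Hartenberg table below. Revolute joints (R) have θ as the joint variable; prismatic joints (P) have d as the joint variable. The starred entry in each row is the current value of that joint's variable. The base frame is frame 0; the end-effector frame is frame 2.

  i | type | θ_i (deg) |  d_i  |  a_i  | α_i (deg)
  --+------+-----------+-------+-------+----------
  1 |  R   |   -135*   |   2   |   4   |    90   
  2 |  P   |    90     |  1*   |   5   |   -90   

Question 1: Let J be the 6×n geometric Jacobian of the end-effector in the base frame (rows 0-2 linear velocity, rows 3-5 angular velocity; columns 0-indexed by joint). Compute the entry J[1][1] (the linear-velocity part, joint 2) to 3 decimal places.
prismatic axis z_1 = (-0.7071,0.7071,0.0000)
J_v[:, 1] = z_1; J_ω[:, 1] = (0,0,0)
entry J[1][1] = 0.7071

0.707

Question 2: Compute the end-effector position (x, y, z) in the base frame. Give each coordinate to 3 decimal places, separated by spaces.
after link 1: o_1 = (-2.8284, -2.8284, 2.0000)
after link 2: o_2 = (-3.5355, -2.1213, 7.0000)

-3.536 -2.121 7.000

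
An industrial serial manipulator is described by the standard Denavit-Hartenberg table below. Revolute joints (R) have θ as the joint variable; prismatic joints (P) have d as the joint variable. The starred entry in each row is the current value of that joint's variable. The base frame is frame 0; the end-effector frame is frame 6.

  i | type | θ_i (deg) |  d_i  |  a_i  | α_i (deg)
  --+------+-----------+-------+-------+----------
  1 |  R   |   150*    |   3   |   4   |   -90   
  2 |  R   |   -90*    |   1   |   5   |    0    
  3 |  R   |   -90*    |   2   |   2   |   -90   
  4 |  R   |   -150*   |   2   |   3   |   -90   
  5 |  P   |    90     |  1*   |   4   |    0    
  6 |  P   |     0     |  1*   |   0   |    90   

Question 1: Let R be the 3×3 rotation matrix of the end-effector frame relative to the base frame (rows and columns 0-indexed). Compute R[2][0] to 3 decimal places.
-1.000

End-effector x-axis (col 0 of R) = (0.0000,-0.0000,-1.0000)
R[2][0] = -1.0000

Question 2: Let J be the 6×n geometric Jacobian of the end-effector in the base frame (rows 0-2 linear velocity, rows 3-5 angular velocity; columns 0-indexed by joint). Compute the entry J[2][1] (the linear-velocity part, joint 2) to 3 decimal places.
0.402

axis z_1 = (-0.5000,-0.8660,0.0000); lever o_n−o_1 = (-2.7679,-5.5981,3.0000)
cross product → J_v[:, 1] = (-2.5981,1.5000,0.4019)
J_ω[:, 1] = z_1
entry J[2][1] = 0.4019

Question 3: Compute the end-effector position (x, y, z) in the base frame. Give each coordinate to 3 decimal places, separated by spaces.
after link 1: o_1 = (-3.4641, 2.0000, 3.0000)
after link 2: o_2 = (-3.9641, 1.1340, 8.0000)
after link 3: o_3 = (-3.2321, -1.5981, 8.0000)
after link 4: o_4 = (-6.2321, -1.5981, 10.0000)
after link 5: o_5 = (-6.2321, -2.5981, 6.0000)
after link 6: o_6 = (-6.2321, -3.5981, 6.0000)

-6.232 -3.598 6.000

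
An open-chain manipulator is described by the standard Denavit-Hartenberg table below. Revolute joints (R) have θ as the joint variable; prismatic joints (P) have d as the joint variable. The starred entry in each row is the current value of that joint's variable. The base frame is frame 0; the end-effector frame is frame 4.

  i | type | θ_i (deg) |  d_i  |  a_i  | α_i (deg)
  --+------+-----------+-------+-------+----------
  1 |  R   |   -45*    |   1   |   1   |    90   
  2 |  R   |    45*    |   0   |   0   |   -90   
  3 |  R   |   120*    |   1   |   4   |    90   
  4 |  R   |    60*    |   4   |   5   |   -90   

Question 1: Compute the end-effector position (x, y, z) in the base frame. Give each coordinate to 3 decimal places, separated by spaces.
3.544 7.246 4.920

after link 1: o_1 = (0.7071, -0.7071, 1.0000)
after link 2: o_2 = (0.7071, -0.7071, 1.0000)
after link 3: o_3 = (1.6566, 3.2424, 0.2929)
after link 4: o_4 = (3.5437, 7.2455, 4.9204)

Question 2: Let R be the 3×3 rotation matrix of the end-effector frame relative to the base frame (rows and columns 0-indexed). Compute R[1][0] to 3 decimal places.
End-effector x-axis (col 0 of R) = (-0.2518,0.8642,0.4356)
R[1][0] = 0.8642

0.864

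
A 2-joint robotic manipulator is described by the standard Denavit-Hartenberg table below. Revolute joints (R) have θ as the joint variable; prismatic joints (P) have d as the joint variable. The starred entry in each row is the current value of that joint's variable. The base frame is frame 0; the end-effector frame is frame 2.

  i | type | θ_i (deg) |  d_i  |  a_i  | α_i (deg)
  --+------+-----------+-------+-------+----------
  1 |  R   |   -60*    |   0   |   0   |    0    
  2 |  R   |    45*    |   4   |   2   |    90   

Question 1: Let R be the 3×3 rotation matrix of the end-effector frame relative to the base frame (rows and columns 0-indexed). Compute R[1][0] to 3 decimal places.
End-effector x-axis (col 0 of R) = (0.9659,-0.2588,0.0000)
R[1][0] = -0.2588

-0.259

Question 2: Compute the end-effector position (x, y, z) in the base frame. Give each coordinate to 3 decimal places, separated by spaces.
1.932 -0.518 4.000

after link 1: o_1 = (0.0000, 0.0000, 0.0000)
after link 2: o_2 = (1.9319, -0.5176, 4.0000)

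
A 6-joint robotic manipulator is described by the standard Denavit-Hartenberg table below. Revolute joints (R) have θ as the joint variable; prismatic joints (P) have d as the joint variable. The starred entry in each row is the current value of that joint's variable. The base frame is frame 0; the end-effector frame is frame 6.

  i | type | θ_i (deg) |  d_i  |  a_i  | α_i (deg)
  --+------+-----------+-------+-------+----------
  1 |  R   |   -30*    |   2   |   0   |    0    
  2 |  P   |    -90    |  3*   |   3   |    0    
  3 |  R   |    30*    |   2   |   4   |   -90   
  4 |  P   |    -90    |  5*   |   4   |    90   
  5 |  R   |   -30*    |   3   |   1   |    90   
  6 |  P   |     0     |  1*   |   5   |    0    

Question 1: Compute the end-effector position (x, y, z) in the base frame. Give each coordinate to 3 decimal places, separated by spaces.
after link 1: o_1 = (0.0000, 0.0000, 2.0000)
after link 2: o_2 = (-1.5000, -2.5981, 5.0000)
after link 3: o_3 = (-1.5000, -6.5981, 7.0000)
after link 4: o_4 = (3.5000, -6.5981, 11.0000)
after link 5: o_5 = (3.0000, -3.5981, 11.8660)
after link 6: o_6 = (-0.3660, -3.5981, 15.6962)

-0.366 -3.598 15.696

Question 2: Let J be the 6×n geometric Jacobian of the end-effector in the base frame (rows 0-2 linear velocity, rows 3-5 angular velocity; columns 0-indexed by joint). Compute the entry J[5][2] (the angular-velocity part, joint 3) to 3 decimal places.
axis z_2 = (0.0000,0.0000,1.0000); lever o_n−o_2 = (1.1340,-1.0000,10.6962)
cross product → J_v[:, 2] = (1.0000,1.1340,-0.0000)
J_ω[:, 2] = z_2
entry J[5][2] = 1.0000

1.000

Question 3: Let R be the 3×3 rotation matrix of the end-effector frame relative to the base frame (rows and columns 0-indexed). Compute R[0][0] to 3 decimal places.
-0.500

End-effector x-axis (col 0 of R) = (-0.5000,-0.0000,0.8660)
R[0][0] = -0.5000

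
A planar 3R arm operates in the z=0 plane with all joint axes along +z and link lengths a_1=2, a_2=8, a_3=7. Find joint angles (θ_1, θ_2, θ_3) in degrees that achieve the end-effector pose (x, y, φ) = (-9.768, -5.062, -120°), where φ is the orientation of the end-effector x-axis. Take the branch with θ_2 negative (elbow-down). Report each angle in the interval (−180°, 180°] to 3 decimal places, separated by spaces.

wrist centre = target − a_3·(cos φ, sin φ) = (-6.2680, 1.0002)
cos θ_2 = (40.2882−2²−8²)/(2·2·8) = -0.8660; θ_2 = -149.9964° (elbow-down)
β = atan2(1.0002,-6.2680) = 170.9338°; ψ = atan2(-4.0004,-4.9280) = -140.9309°
θ_1 = β − ψ = 311.8647°
θ_3 = φ − θ_1 − θ_2 = 78.1317° (wrapped to (-180°,180°])

-48.135 -149.996 78.132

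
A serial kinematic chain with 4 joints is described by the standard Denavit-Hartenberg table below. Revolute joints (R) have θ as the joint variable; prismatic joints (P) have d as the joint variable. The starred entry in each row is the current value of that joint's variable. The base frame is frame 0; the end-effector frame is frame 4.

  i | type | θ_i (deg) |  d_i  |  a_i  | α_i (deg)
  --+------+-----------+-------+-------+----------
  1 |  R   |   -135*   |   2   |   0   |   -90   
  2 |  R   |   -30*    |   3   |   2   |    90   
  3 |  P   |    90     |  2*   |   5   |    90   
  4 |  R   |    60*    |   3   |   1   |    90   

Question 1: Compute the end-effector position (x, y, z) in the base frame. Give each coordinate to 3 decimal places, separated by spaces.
after link 1: o_1 = (0.0000, 0.0000, 2.0000)
after link 2: o_2 = (0.8966, -3.3461, 3.0000)
after link 3: o_3 = (5.1392, -6.1745, 4.7321)
after link 4: o_4 = (3.9618, -8.0590, 6.9821)

3.962 -8.059 6.982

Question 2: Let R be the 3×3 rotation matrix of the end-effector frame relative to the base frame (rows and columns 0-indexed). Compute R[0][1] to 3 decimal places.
End-effector y-axis (col 1 of R) = (-0.6124,-0.6124,0.5000)
R[0][1] = -0.6124

-0.612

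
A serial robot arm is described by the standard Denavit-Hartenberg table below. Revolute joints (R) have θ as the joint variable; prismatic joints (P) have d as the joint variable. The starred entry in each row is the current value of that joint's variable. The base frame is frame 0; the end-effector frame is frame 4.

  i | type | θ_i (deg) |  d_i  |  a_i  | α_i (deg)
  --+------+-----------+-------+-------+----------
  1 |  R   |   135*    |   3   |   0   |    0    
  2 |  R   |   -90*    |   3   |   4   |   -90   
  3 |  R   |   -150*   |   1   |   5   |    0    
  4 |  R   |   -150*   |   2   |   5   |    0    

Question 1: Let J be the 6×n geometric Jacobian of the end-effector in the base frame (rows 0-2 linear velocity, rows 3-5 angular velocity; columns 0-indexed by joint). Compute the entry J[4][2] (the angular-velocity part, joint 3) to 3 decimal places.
axis z_2 = (-0.7071,0.7071,0.0000); lever o_n−o_2 = (-3.4154,0.8272,-1.8301)
cross product → J_v[:, 2] = (-1.2941,-1.2941,1.8301)
J_ω[:, 2] = z_2
entry J[4][2] = 0.7071

0.707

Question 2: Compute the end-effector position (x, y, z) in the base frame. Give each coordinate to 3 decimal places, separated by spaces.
after link 1: o_1 = (0.0000, 0.0000, 3.0000)
after link 2: o_2 = (2.8284, 2.8284, 6.0000)
after link 3: o_3 = (-0.9405, 0.4737, 8.5000)
after link 4: o_4 = (-0.5870, 3.6557, 4.1699)

-0.587 3.656 4.170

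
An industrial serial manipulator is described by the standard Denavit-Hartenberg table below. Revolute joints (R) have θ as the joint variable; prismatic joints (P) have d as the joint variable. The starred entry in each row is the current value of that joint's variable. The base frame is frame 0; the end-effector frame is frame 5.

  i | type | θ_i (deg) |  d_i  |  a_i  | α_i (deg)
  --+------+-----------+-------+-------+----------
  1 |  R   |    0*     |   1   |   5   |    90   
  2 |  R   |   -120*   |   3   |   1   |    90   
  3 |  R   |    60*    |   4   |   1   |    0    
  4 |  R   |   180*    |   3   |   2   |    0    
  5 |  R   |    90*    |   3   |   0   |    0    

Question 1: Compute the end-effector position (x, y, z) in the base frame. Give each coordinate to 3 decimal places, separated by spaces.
after link 1: o_1 = (5.0000, 0.0000, 1.0000)
after link 2: o_2 = (4.5000, -3.0000, 0.1340)
after link 3: o_3 = (0.7859, -3.8660, 1.7010)
after link 4: o_4 = (-1.3122, -2.1340, 4.0670)
after link 5: o_5 = (-3.9103, -2.1340, 5.5670)

-3.910 -2.134 5.567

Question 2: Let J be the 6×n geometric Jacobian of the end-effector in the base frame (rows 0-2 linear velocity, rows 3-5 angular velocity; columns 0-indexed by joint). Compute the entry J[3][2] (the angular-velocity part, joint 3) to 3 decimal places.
axis z_2 = (-0.8660,-0.0000,0.5000); lever o_n−o_2 = (-8.4103,0.8660,5.4330)
cross product → J_v[:, 2] = (-0.4330,0.5000,-0.7500)
J_ω[:, 2] = z_2
entry J[3][2] = -0.8660

-0.866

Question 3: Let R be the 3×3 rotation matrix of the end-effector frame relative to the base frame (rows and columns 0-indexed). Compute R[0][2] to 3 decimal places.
-0.866

End-effector z-axis (col 2 of R) = (-0.8660,-0.0000,0.5000)
R[0][2] = -0.8660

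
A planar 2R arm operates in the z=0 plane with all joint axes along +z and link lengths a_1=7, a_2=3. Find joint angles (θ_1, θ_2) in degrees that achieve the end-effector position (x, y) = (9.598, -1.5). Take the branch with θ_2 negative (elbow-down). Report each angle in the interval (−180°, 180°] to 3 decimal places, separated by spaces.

0.001 -30.004

cos θ_2 = (94.3716−7²−3²)/(2·7·3) = 0.8660; θ_2 = -30.0040° (elbow-down)
β = atan2(-1.5000,9.5980) = -8.8825°; ψ = atan2(-1.5002,9.5980) = -8.8836°
θ_1 = β − ψ = 0.0011°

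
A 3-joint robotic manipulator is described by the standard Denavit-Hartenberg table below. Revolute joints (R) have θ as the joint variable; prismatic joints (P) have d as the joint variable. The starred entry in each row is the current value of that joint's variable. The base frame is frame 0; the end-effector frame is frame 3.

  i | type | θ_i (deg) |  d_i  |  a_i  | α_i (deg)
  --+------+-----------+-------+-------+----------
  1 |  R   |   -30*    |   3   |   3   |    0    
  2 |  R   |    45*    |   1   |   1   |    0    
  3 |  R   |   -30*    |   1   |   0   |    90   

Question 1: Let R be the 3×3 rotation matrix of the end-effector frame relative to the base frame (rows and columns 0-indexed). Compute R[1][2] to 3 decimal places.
-0.966

End-effector z-axis (col 2 of R) = (-0.2588,-0.9659,0.0000)
R[1][2] = -0.9659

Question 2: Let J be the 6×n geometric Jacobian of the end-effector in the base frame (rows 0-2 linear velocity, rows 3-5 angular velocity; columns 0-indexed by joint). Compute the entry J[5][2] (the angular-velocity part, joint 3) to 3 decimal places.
1.000

axis z_2 = (0.0000,0.0000,1.0000); lever o_n−o_2 = (0.0000,0.0000,1.0000)
cross product → J_v[:, 2] = (0.0000,0.0000,0.0000)
J_ω[:, 2] = z_2
entry J[5][2] = 1.0000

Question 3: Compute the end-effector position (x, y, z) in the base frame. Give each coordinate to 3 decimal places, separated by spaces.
after link 1: o_1 = (2.5981, -1.5000, 3.0000)
after link 2: o_2 = (3.5640, -1.2412, 4.0000)
after link 3: o_3 = (3.5640, -1.2412, 5.0000)

3.564 -1.241 5.000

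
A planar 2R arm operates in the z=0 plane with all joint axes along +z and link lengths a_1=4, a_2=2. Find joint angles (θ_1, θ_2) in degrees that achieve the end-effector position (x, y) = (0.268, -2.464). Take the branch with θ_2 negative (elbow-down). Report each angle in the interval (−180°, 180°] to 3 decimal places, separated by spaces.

-60.000 -150.003

cos θ_2 = (6.1431−4²−2²)/(2·4·2) = -0.8661; θ_2 = -150.0034° (elbow-down)
β = atan2(-2.4640,0.2680) = -83.7926°; ψ = atan2(-0.9999,2.2679) = -23.7924°
θ_1 = β − ψ = -60.0002°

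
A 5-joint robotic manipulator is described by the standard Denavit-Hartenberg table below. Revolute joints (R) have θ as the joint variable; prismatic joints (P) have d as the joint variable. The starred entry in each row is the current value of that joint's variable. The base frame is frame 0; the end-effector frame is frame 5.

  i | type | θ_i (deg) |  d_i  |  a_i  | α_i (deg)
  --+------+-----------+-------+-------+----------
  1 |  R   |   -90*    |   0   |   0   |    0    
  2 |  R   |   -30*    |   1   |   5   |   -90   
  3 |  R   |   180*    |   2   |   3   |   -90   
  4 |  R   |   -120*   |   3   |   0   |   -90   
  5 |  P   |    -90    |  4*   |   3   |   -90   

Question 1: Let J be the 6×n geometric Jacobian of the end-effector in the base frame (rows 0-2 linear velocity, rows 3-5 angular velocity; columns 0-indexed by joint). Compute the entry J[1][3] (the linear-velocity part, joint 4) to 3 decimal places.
axis z_3 = (0.0000,0.0000,1.0000); lever o_n−o_3 = (3.4641,2.0000,6.0000)
cross product → J_v[:, 3] = (-2.0000,3.4641,-0.0000)
J_ω[:, 3] = z_3
entry J[1][3] = 3.4641

3.464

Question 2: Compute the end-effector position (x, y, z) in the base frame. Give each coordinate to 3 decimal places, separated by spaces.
after link 1: o_1 = (0.0000, 0.0000, 0.0000)
after link 2: o_2 = (-2.5000, -4.3301, 1.0000)
after link 3: o_3 = (0.7321, -2.7321, 1.0000)
after link 4: o_4 = (0.7321, -2.7321, 4.0000)
after link 5: o_5 = (4.1962, -0.7321, 7.0000)

4.196 -0.732 7.000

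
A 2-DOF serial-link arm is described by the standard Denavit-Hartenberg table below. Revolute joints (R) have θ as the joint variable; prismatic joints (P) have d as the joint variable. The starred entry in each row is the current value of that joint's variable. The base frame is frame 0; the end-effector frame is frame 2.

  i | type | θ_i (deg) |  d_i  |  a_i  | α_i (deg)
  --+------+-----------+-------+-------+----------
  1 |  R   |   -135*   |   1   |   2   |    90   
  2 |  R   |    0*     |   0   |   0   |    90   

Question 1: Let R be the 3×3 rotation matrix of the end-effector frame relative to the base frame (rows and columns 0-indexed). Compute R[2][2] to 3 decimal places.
-1.000

End-effector z-axis (col 2 of R) = (-0.0000,0.0000,-1.0000)
R[2][2] = -1.0000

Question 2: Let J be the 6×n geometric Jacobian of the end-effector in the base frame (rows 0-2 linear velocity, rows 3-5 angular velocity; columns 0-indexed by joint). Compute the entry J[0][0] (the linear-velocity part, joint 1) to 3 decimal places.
1.414

axis z_0 = ẑ; lever o_n−o_0 = (-1.4142,-1.4142,1.0000)
cross product → J_v[:, 0] = (1.4142,-1.4142,0.0000)
J_ω[:, 0] = z_0
entry J[0][0] = 1.4142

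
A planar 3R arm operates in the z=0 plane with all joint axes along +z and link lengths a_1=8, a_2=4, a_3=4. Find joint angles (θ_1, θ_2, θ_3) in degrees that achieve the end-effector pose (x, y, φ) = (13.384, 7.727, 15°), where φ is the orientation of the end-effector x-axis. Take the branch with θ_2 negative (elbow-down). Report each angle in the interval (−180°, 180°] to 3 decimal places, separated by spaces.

45.005 -30.019 0.014

wrist centre = target − a_3·(cos φ, sin φ) = (9.5203, 6.6917)
cos θ_2 = (135.4152−8²−4²)/(2·8·4) = 0.8659; θ_2 = -30.0186° (elbow-down)
β = atan2(6.6917,9.5203) = 35.1030°; ψ = atan2(-2.0011,11.4635) = -9.9021°
θ_1 = β − ψ = 45.0051°
θ_3 = φ − θ_1 − θ_2 = 0.0135° (wrapped to (-180°,180°])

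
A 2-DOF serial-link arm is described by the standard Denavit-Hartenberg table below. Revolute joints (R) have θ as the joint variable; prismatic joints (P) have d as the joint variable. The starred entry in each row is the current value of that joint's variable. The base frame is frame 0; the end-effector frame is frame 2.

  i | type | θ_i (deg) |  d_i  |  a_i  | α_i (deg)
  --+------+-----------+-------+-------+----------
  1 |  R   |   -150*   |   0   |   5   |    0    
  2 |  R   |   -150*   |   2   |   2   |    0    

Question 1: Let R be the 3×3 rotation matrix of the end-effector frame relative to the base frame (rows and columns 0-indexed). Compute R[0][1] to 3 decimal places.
-0.866

End-effector y-axis (col 1 of R) = (-0.8660,0.5000,0.0000)
R[0][1] = -0.8660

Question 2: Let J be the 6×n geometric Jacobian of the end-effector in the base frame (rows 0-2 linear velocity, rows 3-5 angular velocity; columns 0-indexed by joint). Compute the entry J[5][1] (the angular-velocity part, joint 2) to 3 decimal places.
1.000

axis z_1 = (0.0000,0.0000,1.0000); lever o_n−o_1 = (1.0000,1.7321,2.0000)
cross product → J_v[:, 1] = (-1.7321,1.0000,0.0000)
J_ω[:, 1] = z_1
entry J[5][1] = 1.0000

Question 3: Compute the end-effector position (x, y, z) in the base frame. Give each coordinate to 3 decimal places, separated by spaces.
after link 1: o_1 = (-4.3301, -2.5000, 0.0000)
after link 2: o_2 = (-3.3301, -0.7679, 2.0000)

-3.330 -0.768 2.000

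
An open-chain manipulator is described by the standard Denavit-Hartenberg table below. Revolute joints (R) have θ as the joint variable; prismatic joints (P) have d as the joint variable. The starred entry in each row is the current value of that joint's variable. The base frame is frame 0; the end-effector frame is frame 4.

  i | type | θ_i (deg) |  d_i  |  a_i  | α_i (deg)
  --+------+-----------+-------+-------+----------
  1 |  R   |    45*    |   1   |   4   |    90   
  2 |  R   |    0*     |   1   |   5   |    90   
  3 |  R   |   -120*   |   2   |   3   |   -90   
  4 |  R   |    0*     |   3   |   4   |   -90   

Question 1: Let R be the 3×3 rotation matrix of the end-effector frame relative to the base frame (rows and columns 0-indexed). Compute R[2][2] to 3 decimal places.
End-effector z-axis (col 2 of R) = (-0.0000,0.0000,1.0000)
R[2][2] = 1.0000

1.000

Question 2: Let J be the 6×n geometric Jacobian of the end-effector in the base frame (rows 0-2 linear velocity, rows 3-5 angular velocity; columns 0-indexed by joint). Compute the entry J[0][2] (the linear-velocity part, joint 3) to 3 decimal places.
axis z_2 = (0.0000,-0.0000,-1.0000); lever o_n−o_2 = (-5.9850,4.7095,-2.0000)
cross product → J_v[:, 2] = (4.7095,5.9850,-0.0000)
J_ω[:, 2] = z_2
entry J[0][2] = 4.7095

4.710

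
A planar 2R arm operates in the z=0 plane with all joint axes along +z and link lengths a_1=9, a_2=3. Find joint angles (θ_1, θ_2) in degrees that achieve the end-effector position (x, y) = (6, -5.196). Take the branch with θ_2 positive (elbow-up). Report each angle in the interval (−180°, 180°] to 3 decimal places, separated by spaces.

-59.999 120.002

cos θ_2 = (62.9984−9²−3²)/(2·9·3) = -0.5000; θ_2 = 120.0019° (elbow-up)
β = atan2(-5.1960,6.0000) = -40.8926°; ψ = atan2(2.5980,7.4999) = 19.1065°
θ_1 = β − ψ = -59.9990°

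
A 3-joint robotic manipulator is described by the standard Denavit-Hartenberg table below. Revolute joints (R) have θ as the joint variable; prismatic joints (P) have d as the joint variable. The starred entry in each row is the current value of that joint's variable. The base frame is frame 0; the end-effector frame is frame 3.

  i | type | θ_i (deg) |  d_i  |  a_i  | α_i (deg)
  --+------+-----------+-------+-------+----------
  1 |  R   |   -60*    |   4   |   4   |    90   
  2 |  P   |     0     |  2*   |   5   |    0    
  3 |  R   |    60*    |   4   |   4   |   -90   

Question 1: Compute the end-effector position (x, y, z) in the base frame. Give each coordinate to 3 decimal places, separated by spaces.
after link 1: o_1 = (2.0000, -3.4641, 4.0000)
after link 2: o_2 = (2.7679, -8.7942, 4.0000)
after link 3: o_3 = (0.3038, -12.5263, 7.4641)

0.304 -12.526 7.464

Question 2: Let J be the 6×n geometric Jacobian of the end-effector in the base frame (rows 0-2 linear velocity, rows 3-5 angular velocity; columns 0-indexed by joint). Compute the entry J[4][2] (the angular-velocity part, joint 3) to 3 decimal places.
-0.500

axis z_2 = (-0.8660,-0.5000,0.0000); lever o_n−o_2 = (-2.4641,-3.7321,3.4641)
cross product → J_v[:, 2] = (-1.7321,3.0000,2.0000)
J_ω[:, 2] = z_2
entry J[4][2] = -0.5000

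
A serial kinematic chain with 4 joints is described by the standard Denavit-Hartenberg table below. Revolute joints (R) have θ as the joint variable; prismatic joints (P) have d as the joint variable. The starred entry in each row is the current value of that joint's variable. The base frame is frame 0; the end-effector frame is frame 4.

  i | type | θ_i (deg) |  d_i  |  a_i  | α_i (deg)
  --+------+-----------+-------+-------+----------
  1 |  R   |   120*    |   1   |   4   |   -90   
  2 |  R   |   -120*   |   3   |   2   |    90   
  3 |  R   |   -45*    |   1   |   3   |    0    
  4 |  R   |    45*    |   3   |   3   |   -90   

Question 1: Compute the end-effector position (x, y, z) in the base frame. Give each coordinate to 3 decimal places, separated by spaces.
after link 1: o_1 = (-2.0000, 3.4641, 1.0000)
after link 2: o_2 = (-4.0981, 1.0981, 2.7321)
after link 3: o_3 = (-1.2976, 0.4902, 4.0692)
after link 4: o_4 = (0.7514, -3.0589, 5.1672)

0.751 -3.059 5.167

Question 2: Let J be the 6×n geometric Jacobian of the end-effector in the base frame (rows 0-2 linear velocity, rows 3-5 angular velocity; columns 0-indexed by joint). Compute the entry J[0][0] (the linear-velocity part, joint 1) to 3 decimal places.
axis z_0 = ẑ; lever o_n−o_0 = (0.7514,-3.0589,5.1672)
cross product → J_v[:, 0] = (3.0589,0.7514,-0.0000)
J_ω[:, 0] = z_0
entry J[0][0] = 3.0589

3.059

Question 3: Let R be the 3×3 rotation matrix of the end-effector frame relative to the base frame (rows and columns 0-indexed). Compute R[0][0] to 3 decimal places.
0.250

End-effector x-axis (col 0 of R) = (0.2500,-0.4330,0.8660)
R[0][0] = 0.2500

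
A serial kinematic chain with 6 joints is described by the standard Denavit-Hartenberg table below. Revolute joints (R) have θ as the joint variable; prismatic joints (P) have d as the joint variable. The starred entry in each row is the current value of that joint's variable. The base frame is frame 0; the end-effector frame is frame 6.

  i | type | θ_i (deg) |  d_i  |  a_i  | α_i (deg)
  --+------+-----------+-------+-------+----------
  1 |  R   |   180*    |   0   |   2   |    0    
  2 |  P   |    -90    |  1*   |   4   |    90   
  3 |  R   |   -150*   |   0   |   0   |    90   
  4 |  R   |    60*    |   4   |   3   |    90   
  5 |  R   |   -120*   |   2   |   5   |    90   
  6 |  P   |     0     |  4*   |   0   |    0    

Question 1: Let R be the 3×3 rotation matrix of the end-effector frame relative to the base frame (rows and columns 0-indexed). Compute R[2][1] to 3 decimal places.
End-effector y-axis (col 1 of R) = (-0.5000,-0.7500,-0.4330)
R[2][1] = -0.4330

-0.433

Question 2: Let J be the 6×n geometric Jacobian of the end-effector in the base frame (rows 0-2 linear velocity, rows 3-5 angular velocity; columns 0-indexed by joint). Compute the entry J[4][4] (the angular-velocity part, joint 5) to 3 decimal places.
-0.750

axis z_4 = (-0.5000,-0.7500,-0.4330); lever o_n−o_4 = (-6.1651,2.2476,-1.3929)
cross product → J_v[:, 4] = (2.0179,1.9731,-5.7476)
J_ω[:, 4] = z_4
entry J[4][4] = -0.7500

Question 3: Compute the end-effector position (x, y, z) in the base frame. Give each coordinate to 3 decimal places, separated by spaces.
-5.567 2.949 2.321

after link 1: o_1 = (-2.0000, 0.0000, 0.0000)
after link 2: o_2 = (-2.0000, 4.0000, 1.0000)
after link 3: o_3 = (-2.0000, 4.0000, 1.0000)
after link 4: o_4 = (0.5981, 0.7010, 3.7141)
after link 5: o_5 = (-2.5670, 2.4486, -0.2769)
after link 6: o_6 = (-5.5670, 2.9486, 2.3212)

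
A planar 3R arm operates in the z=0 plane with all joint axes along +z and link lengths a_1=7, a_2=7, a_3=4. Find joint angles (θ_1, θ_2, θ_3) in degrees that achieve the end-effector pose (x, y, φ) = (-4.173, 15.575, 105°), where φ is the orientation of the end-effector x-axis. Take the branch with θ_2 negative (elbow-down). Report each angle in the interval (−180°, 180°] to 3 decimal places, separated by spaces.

wrist centre = target − a_3·(cos φ, sin φ) = (-3.1377, 11.7113)
cos θ_2 = (146.9998−7²−7²)/(2·7·7) = 0.5000; θ_2 = -60.0001° (elbow-down)
β = atan2(11.7113,-3.1377) = 104.9986°; ψ = atan2(-6.0622,10.5000) = -30.0001°
θ_1 = β − ψ = 134.9987°
θ_3 = φ − θ_1 − θ_2 = 30.0015° (wrapped to (-180°,180°])

134.999 -60.000 30.001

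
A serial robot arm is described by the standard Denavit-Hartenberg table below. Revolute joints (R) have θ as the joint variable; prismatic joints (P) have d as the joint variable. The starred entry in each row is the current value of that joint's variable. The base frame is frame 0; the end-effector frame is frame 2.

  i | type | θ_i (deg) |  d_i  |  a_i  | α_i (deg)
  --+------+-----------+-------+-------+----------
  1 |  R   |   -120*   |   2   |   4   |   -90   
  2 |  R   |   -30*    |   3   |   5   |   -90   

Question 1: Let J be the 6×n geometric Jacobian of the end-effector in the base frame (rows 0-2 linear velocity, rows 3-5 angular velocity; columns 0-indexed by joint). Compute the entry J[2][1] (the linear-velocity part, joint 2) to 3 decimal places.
-4.330

axis z_1 = (0.8660,-0.5000,0.0000); lever o_n−o_1 = (0.4330,-5.2500,2.5000)
cross product → J_v[:, 1] = (-1.2500,-2.1651,-4.3301)
J_ω[:, 1] = z_1
entry J[2][1] = -4.3301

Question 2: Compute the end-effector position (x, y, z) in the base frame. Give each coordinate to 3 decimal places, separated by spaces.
after link 1: o_1 = (-2.0000, -3.4641, 2.0000)
after link 2: o_2 = (-1.5670, -8.7141, 4.5000)

-1.567 -8.714 4.500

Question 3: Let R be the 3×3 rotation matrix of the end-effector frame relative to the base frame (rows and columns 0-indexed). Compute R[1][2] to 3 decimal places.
-0.433

End-effector z-axis (col 2 of R) = (-0.2500,-0.4330,-0.8660)
R[1][2] = -0.4330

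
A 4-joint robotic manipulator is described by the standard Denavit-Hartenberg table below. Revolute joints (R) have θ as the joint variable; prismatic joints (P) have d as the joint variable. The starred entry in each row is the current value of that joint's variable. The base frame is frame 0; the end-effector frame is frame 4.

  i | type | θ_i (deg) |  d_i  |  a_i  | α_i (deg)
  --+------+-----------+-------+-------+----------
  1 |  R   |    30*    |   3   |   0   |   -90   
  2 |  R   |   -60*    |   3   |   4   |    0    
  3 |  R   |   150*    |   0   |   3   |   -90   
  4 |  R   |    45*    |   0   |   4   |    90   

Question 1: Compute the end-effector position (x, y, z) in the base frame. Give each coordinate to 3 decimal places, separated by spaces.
after link 1: o_1 = (0.0000, 0.0000, 3.0000)
after link 2: o_2 = (0.2321, 3.5981, 6.4641)
after link 3: o_3 = (0.2321, 3.5981, 3.4641)
after link 4: o_4 = (1.6463, 1.1486, 0.6357)

1.646 1.149 0.636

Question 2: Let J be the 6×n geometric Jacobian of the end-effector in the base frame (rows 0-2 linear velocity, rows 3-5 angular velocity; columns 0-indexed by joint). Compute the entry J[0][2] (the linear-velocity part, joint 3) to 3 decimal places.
axis z_2 = (-0.5000,0.8660,0.0000); lever o_n−o_2 = (1.4142,-2.4495,-5.8284)
cross product → J_v[:, 2] = (-5.0476,-2.9142,0.0000)
J_ω[:, 2] = z_2
entry J[0][2] = -5.0476

-5.048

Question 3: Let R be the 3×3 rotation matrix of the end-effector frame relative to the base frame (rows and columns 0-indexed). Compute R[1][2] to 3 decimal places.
0.612

End-effector z-axis (col 2 of R) = (-0.3536,0.6124,-0.7071)
R[1][2] = 0.6124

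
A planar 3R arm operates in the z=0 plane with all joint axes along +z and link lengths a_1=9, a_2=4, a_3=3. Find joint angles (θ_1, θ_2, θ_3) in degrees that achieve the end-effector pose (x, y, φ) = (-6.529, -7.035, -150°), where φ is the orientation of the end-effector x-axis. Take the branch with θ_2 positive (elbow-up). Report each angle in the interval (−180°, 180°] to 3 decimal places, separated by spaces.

-150.004 135.000 -134.996

wrist centre = target − a_3·(cos φ, sin φ) = (-3.9309, -5.5350)
cos θ_2 = (46.0884−9²−4²)/(2·9·4) = -0.7071; θ_2 = 134.9999° (elbow-up)
β = atan2(-5.5350,-3.9309) = -125.3821°; ψ = atan2(2.8284,6.1716) = 24.6220°
θ_1 = β − ψ = -150.0041°
θ_3 = φ − θ_1 − θ_2 = -134.9958° (wrapped to (-180°,180°])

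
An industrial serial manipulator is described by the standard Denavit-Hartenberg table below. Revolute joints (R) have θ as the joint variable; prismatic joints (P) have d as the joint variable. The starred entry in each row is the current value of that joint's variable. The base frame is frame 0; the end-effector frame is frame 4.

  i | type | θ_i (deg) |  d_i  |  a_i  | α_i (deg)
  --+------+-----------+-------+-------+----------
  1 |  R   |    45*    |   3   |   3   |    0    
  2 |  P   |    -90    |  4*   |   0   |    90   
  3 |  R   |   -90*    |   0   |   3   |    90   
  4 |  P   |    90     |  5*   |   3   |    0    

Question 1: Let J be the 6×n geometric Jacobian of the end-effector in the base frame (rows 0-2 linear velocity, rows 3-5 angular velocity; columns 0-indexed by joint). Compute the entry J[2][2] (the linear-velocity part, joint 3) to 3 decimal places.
-5.000

axis z_2 = (-0.7071,-0.7071,0.0000); lever o_n−o_2 = (-5.6569,1.4142,-3.0000)
cross product → J_v[:, 2] = (2.1213,-2.1213,-5.0000)
J_ω[:, 2] = z_2
entry J[2][2] = -5.0000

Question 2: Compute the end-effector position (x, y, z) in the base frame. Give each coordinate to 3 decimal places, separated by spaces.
-3.536 3.536 4.000

after link 1: o_1 = (2.1213, 2.1213, 3.0000)
after link 2: o_2 = (2.1213, 2.1213, 7.0000)
after link 3: o_3 = (2.1213, 2.1213, 4.0000)
after link 4: o_4 = (-3.5355, 3.5355, 4.0000)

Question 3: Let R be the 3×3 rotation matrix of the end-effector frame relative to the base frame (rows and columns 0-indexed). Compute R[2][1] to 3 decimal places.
End-effector y-axis (col 1 of R) = (-0.0000,0.0000,1.0000)
R[2][1] = 1.0000

1.000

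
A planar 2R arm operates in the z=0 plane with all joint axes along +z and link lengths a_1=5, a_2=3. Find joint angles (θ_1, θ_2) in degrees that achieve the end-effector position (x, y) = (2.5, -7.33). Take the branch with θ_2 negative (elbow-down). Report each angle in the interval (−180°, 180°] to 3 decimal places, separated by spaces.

cos θ_2 = (59.9789−5²−3²)/(2·5·3) = 0.8660; θ_2 = -30.0071° (elbow-down)
β = atan2(-7.3300,2.5000) = -71.1673°; ψ = atan2(-1.5003,7.5979) = -11.1702°
θ_1 = β − ψ = -59.9971°

-59.997 -30.007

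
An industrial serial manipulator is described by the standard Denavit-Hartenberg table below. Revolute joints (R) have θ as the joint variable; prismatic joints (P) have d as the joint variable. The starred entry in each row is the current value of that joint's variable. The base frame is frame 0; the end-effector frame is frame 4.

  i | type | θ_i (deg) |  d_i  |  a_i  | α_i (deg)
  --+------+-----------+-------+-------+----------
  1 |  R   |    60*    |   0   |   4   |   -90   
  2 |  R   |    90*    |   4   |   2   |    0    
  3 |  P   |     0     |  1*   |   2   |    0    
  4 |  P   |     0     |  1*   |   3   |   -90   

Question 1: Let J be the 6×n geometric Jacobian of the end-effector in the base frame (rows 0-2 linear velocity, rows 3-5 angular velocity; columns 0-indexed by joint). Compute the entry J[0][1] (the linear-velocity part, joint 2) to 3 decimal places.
-3.500

axis z_1 = (-0.8660,0.5000,0.0000); lever o_n−o_1 = (-5.1962,3.0000,-7.0000)
cross product → J_v[:, 1] = (-3.5000,-6.0622,0.0000)
J_ω[:, 1] = z_1
entry J[0][1] = -3.5000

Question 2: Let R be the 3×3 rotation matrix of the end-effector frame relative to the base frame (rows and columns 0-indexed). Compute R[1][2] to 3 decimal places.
End-effector z-axis (col 2 of R) = (-0.5000,-0.8660,-0.0000)
R[1][2] = -0.8660

-0.866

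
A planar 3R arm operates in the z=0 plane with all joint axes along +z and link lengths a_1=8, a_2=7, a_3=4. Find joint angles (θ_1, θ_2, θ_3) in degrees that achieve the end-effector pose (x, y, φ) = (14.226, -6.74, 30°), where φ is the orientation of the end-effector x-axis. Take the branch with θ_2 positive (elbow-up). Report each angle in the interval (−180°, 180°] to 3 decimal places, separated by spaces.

-59.996 44.993 45.003

wrist centre = target − a_3·(cos φ, sin φ) = (10.7619, -8.7400)
cos θ_2 = (192.2061−8²−7²)/(2·8·7) = 0.7072; θ_2 = 44.9927° (elbow-up)
β = atan2(-8.7400,10.7619) = -39.0809°; ψ = atan2(4.9491,12.9504) = 20.9149°
θ_1 = β − ψ = -59.9957°
θ_3 = φ − θ_1 − θ_2 = 45.0031° (wrapped to (-180°,180°])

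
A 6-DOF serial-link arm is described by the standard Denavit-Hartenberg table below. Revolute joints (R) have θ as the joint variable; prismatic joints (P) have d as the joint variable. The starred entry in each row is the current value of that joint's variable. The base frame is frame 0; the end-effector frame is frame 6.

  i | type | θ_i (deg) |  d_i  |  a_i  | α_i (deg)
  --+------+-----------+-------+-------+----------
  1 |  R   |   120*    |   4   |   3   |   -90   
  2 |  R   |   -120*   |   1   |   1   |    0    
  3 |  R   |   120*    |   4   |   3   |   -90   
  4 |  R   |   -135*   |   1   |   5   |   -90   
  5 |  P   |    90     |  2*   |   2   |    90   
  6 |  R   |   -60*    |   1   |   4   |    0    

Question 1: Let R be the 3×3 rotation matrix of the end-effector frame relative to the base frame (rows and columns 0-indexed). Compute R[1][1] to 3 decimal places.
0.129

End-effector y-axis (col 1 of R) = (-0.4830,0.1294,0.8660)
R[1][1] = 0.1294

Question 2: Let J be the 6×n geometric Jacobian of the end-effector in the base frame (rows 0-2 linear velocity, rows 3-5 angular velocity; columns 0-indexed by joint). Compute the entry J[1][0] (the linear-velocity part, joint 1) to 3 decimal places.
axis z_0 = ẑ; lever o_n−o_0 = (-7.2188,-3.9114,7.8660)
cross product → J_v[:, 0] = (3.9114,-7.2188,0.0000)
J_ω[:, 0] = z_0
entry J[1][0] = -7.2188

-7.219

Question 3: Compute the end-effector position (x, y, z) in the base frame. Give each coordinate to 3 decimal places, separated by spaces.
-7.219 -3.911 7.866

after link 1: o_1 = (-1.5000, 2.5981, 4.0000)
after link 2: o_2 = (-2.1160, 1.6651, 4.8660)
after link 3: o_3 = (-7.0801, 2.2631, 4.8660)
after link 4: o_4 = (-8.3742, -2.5665, 3.8660)
after link 5: o_5 = (-10.3061, -2.0489, 5.8660)
after link 6: o_6 = (-7.2188, -3.9114, 7.8660)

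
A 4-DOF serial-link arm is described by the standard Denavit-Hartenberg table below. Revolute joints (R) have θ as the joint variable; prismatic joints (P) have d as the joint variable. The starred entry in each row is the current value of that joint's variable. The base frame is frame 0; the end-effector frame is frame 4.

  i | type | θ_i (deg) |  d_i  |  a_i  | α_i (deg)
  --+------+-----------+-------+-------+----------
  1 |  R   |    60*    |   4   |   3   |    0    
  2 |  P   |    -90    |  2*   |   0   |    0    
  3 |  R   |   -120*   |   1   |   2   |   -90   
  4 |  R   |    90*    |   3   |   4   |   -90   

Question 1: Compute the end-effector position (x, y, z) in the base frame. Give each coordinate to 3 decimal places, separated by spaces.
1.268 -1.000 3.000

after link 1: o_1 = (1.5000, 2.5981, 4.0000)
after link 2: o_2 = (1.5000, 2.5981, 6.0000)
after link 3: o_3 = (-0.2321, 1.5981, 7.0000)
after link 4: o_4 = (1.2679, -1.0000, 3.0000)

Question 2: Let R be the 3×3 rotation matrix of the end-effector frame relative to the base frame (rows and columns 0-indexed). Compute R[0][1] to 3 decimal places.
-0.500

End-effector y-axis (col 1 of R) = (-0.5000,0.8660,-0.0000)
R[0][1] = -0.5000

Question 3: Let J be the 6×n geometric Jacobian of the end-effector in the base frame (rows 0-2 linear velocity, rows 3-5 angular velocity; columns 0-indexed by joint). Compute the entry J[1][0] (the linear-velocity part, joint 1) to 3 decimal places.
1.268

axis z_0 = ẑ; lever o_n−o_0 = (1.2679,-1.0000,3.0000)
cross product → J_v[:, 0] = (1.0000,1.2679,-0.0000)
J_ω[:, 0] = z_0
entry J[1][0] = 1.2679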